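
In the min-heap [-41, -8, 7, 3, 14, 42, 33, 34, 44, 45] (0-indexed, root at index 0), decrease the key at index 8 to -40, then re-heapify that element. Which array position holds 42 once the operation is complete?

set index 8 from 44 to -40 → [-41, -8, 7, 3, 14, 42, 33, 34, -40, 45]
-40 < parent 3 at index 3, swap → [-41, -8, 7, -40, 14, 42, 33, 34, 3, 45]
-40 < parent -8 at index 1, swap → [-41, -40, 7, -8, 14, 42, 33, 34, 3, 45]
resulting array: [-41, -40, 7, -8, 14, 42, 33, 34, 3, 45]

5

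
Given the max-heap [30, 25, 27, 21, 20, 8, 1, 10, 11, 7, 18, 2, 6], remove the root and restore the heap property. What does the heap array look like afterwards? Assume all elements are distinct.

[27, 25, 8, 21, 20, 6, 1, 10, 11, 7, 18, 2]

remove root 30; move last element 6 to root → [6, 25, 27, 21, 20, 8, 1, 10, 11, 7, 18, 2]
6 vs larger child 27 at index 2, swap → [27, 25, 6, 21, 20, 8, 1, 10, 11, 7, 18, 2]
6 vs larger child 8 at index 5, swap → [27, 25, 8, 21, 20, 6, 1, 10, 11, 7, 18, 2]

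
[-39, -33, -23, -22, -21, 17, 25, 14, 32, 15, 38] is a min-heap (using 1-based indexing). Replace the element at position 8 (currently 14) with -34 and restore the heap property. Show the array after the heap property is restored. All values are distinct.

set index 8 from 14 to -34 → [-39, -33, -23, -22, -21, 17, 25, -34, 32, 15, 38]
-34 < parent -22 at index 4, swap → [-39, -33, -23, -34, -21, 17, 25, -22, 32, 15, 38]
-34 < parent -33 at index 2, swap → [-39, -34, -23, -33, -21, 17, 25, -22, 32, 15, 38]

[-39, -34, -23, -33, -21, 17, 25, -22, 32, 15, 38]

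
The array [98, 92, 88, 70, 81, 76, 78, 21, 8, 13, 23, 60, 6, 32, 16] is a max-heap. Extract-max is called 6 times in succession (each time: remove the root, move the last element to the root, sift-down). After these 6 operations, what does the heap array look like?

[70, 23, 60, 21, 13, 16, 32, 6, 8]

extract-max #1 returns 98:
  remove root 98; move last element 16 to root → [16, 92, 88, 70, 81, 76, 78, 21, 8, 13, 23, 60, 6, 32]
  16 vs larger child 92 at index 1, swap → [92, 16, 88, 70, 81, 76, 78, 21, 8, 13, 23, 60, 6, 32]
  16 vs larger child 81 at index 4, swap → [92, 81, 88, 70, 16, 76, 78, 21, 8, 13, 23, 60, 6, 32]
  16 vs larger child 23 at index 10, swap → [92, 81, 88, 70, 23, 76, 78, 21, 8, 13, 16, 60, 6, 32]
extract-max #2 returns 92:
  remove root 92; move last element 32 to root → [32, 81, 88, 70, 23, 76, 78, 21, 8, 13, 16, 60, 6]
  32 vs larger child 88 at index 2, swap → [88, 81, 32, 70, 23, 76, 78, 21, 8, 13, 16, 60, 6]
  32 vs larger child 78 at index 6, swap → [88, 81, 78, 70, 23, 76, 32, 21, 8, 13, 16, 60, 6]
extract-max #3 returns 88:
  remove root 88; move last element 6 to root → [6, 81, 78, 70, 23, 76, 32, 21, 8, 13, 16, 60]
  6 vs larger child 81 at index 1, swap → [81, 6, 78, 70, 23, 76, 32, 21, 8, 13, 16, 60]
  6 vs larger child 70 at index 3, swap → [81, 70, 78, 6, 23, 76, 32, 21, 8, 13, 16, 60]
  6 vs larger child 21 at index 7, swap → [81, 70, 78, 21, 23, 76, 32, 6, 8, 13, 16, 60]
extract-max #4 returns 81:
  remove root 81; move last element 60 to root → [60, 70, 78, 21, 23, 76, 32, 6, 8, 13, 16]
  60 vs larger child 78 at index 2, swap → [78, 70, 60, 21, 23, 76, 32, 6, 8, 13, 16]
  60 vs larger child 76 at index 5, swap → [78, 70, 76, 21, 23, 60, 32, 6, 8, 13, 16]
extract-max #5 returns 78:
  remove root 78; move last element 16 to root → [16, 70, 76, 21, 23, 60, 32, 6, 8, 13]
  16 vs larger child 76 at index 2, swap → [76, 70, 16, 21, 23, 60, 32, 6, 8, 13]
  16 vs larger child 60 at index 5, swap → [76, 70, 60, 21, 23, 16, 32, 6, 8, 13]
extract-max #6 returns 76:
  remove root 76; move last element 13 to root → [13, 70, 60, 21, 23, 16, 32, 6, 8]
  13 vs larger child 70 at index 1, swap → [70, 13, 60, 21, 23, 16, 32, 6, 8]
  13 vs larger child 23 at index 4, swap → [70, 23, 60, 21, 13, 16, 32, 6, 8]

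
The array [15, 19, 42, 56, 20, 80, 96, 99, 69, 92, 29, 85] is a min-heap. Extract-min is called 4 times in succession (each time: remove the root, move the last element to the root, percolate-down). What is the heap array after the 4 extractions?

[42, 56, 80, 69, 85, 92, 96, 99]

extract-min #1 returns 15:
  remove root 15; move last element 85 to root → [85, 19, 42, 56, 20, 80, 96, 99, 69, 92, 29]
  85 vs smaller child 19 at index 1, swap → [19, 85, 42, 56, 20, 80, 96, 99, 69, 92, 29]
  85 vs smaller child 20 at index 4, swap → [19, 20, 42, 56, 85, 80, 96, 99, 69, 92, 29]
  85 vs smaller child 29 at index 10, swap → [19, 20, 42, 56, 29, 80, 96, 99, 69, 92, 85]
extract-min #2 returns 19:
  remove root 19; move last element 85 to root → [85, 20, 42, 56, 29, 80, 96, 99, 69, 92]
  85 vs smaller child 20 at index 1, swap → [20, 85, 42, 56, 29, 80, 96, 99, 69, 92]
  85 vs smaller child 29 at index 4, swap → [20, 29, 42, 56, 85, 80, 96, 99, 69, 92]
extract-min #3 returns 20:
  remove root 20; move last element 92 to root → [92, 29, 42, 56, 85, 80, 96, 99, 69]
  92 vs smaller child 29 at index 1, swap → [29, 92, 42, 56, 85, 80, 96, 99, 69]
  92 vs smaller child 56 at index 3, swap → [29, 56, 42, 92, 85, 80, 96, 99, 69]
  92 vs smaller child 69 at index 8, swap → [29, 56, 42, 69, 85, 80, 96, 99, 92]
extract-min #4 returns 29:
  remove root 29; move last element 92 to root → [92, 56, 42, 69, 85, 80, 96, 99]
  92 vs smaller child 42 at index 2, swap → [42, 56, 92, 69, 85, 80, 96, 99]
  92 vs smaller child 80 at index 5, swap → [42, 56, 80, 69, 85, 92, 96, 99]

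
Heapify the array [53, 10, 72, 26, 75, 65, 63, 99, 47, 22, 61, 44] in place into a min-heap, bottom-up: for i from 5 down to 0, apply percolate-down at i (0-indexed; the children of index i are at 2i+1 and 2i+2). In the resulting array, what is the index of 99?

sift down from index 5:
  65 vs only child 44 at index 11, swap → [53, 10, 72, 26, 75, 44, 63, 99, 47, 22, 61, 65]
sift down from index 4:
  75 vs smaller child 22 at index 9, swap → [53, 10, 72, 26, 22, 44, 63, 99, 47, 75, 61, 65]
sift down from index 3: already satisfies heap property
sift down from index 2:
  72 vs smaller child 44 at index 5, swap → [53, 10, 44, 26, 22, 72, 63, 99, 47, 75, 61, 65]
  72 vs only child 65 at index 11, swap → [53, 10, 44, 26, 22, 65, 63, 99, 47, 75, 61, 72]
sift down from index 1: already satisfies heap property
sift down from index 0:
  53 vs smaller child 10 at index 1, swap → [10, 53, 44, 26, 22, 65, 63, 99, 47, 75, 61, 72]
  53 vs smaller child 22 at index 4, swap → [10, 22, 44, 26, 53, 65, 63, 99, 47, 75, 61, 72]
resulting array: [10, 22, 44, 26, 53, 65, 63, 99, 47, 75, 61, 72]

7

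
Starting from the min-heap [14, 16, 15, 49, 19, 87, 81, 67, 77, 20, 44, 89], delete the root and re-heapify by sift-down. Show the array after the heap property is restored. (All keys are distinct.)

remove root 14; move last element 89 to root → [89, 16, 15, 49, 19, 87, 81, 67, 77, 20, 44]
89 vs smaller child 15 at index 2, swap → [15, 16, 89, 49, 19, 87, 81, 67, 77, 20, 44]
89 vs smaller child 81 at index 6, swap → [15, 16, 81, 49, 19, 87, 89, 67, 77, 20, 44]

[15, 16, 81, 49, 19, 87, 89, 67, 77, 20, 44]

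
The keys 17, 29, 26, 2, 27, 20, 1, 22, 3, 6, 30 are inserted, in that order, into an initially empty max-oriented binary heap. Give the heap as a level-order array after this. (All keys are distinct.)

Insert 17:
  append 17 at index 0 → [17] (no swap needed)
Insert 29:
  append 29 at index 1 → [17, 29]
  29 > parent 17 at index 0, swap → [29, 17]
Insert 26:
  append 26 at index 2 → [29, 17, 26] (no swap needed)
Insert 2:
  append 2 at index 3 → [29, 17, 26, 2] (no swap needed)
Insert 27:
  append 27 at index 4 → [29, 17, 26, 2, 27]
  27 > parent 17 at index 1, swap → [29, 27, 26, 2, 17]
Insert 20:
  append 20 at index 5 → [29, 27, 26, 2, 17, 20] (no swap needed)
Insert 1:
  append 1 at index 6 → [29, 27, 26, 2, 17, 20, 1] (no swap needed)
Insert 22:
  append 22 at index 7 → [29, 27, 26, 2, 17, 20, 1, 22]
  22 > parent 2 at index 3, swap → [29, 27, 26, 22, 17, 20, 1, 2]
Insert 3:
  append 3 at index 8 → [29, 27, 26, 22, 17, 20, 1, 2, 3] (no swap needed)
Insert 6:
  append 6 at index 9 → [29, 27, 26, 22, 17, 20, 1, 2, 3, 6] (no swap needed)
Insert 30:
  append 30 at index 10 → [29, 27, 26, 22, 17, 20, 1, 2, 3, 6, 30]
  30 > parent 17 at index 4, swap → [29, 27, 26, 22, 30, 20, 1, 2, 3, 6, 17]
  30 > parent 27 at index 1, swap → [29, 30, 26, 22, 27, 20, 1, 2, 3, 6, 17]
  30 > parent 29 at index 0, swap → [30, 29, 26, 22, 27, 20, 1, 2, 3, 6, 17]

[30, 29, 26, 22, 27, 20, 1, 2, 3, 6, 17]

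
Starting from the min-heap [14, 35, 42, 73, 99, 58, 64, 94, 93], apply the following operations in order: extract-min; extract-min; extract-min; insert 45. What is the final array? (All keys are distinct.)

extract-min → returns 14:
  remove root 14; move last element 93 to root → [93, 35, 42, 73, 99, 58, 64, 94]
  93 vs smaller child 35 at index 1, swap → [35, 93, 42, 73, 99, 58, 64, 94]
  93 vs smaller child 73 at index 3, swap → [35, 73, 42, 93, 99, 58, 64, 94]
extract-min → returns 35:
  remove root 35; move last element 94 to root → [94, 73, 42, 93, 99, 58, 64]
  94 vs smaller child 42 at index 2, swap → [42, 73, 94, 93, 99, 58, 64]
  94 vs smaller child 58 at index 5, swap → [42, 73, 58, 93, 99, 94, 64]
extract-min → returns 42:
  remove root 42; move last element 64 to root → [64, 73, 58, 93, 99, 94]
  64 vs smaller child 58 at index 2, swap → [58, 73, 64, 93, 99, 94]
insert 45:
  append 45 at index 6 → [58, 73, 64, 93, 99, 94, 45]
  45 < parent 64 at index 2, swap → [58, 73, 45, 93, 99, 94, 64]
  45 < parent 58 at index 0, swap → [45, 73, 58, 93, 99, 94, 64]

[45, 73, 58, 93, 99, 94, 64]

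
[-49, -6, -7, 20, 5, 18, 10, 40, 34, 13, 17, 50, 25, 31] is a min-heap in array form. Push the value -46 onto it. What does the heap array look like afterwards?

[-49, -6, -46, 20, 5, 18, -7, 40, 34, 13, 17, 50, 25, 31, 10]

append -46 at index 14 → [-49, -6, -7, 20, 5, 18, 10, 40, 34, 13, 17, 50, 25, 31, -46]
-46 < parent 10 at index 6, swap → [-49, -6, -7, 20, 5, 18, -46, 40, 34, 13, 17, 50, 25, 31, 10]
-46 < parent -7 at index 2, swap → [-49, -6, -46, 20, 5, 18, -7, 40, 34, 13, 17, 50, 25, 31, 10]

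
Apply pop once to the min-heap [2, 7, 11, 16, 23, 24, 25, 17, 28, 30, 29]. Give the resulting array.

[7, 16, 11, 17, 23, 24, 25, 29, 28, 30]

remove root 2; move last element 29 to root → [29, 7, 11, 16, 23, 24, 25, 17, 28, 30]
29 vs smaller child 7 at index 1, swap → [7, 29, 11, 16, 23, 24, 25, 17, 28, 30]
29 vs smaller child 16 at index 3, swap → [7, 16, 11, 29, 23, 24, 25, 17, 28, 30]
29 vs smaller child 17 at index 7, swap → [7, 16, 11, 17, 23, 24, 25, 29, 28, 30]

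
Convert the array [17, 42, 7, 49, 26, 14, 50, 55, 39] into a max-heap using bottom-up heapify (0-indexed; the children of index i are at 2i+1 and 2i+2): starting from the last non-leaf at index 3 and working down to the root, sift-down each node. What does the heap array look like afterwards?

[55, 49, 50, 42, 26, 14, 7, 17, 39]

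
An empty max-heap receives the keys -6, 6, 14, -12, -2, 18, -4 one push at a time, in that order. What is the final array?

Insert -6:
  append -6 at index 0 → [-6] (no swap needed)
Insert 6:
  append 6 at index 1 → [-6, 6]
  6 > parent -6 at index 0, swap → [6, -6]
Insert 14:
  append 14 at index 2 → [6, -6, 14]
  14 > parent 6 at index 0, swap → [14, -6, 6]
Insert -12:
  append -12 at index 3 → [14, -6, 6, -12] (no swap needed)
Insert -2:
  append -2 at index 4 → [14, -6, 6, -12, -2]
  -2 > parent -6 at index 1, swap → [14, -2, 6, -12, -6]
Insert 18:
  append 18 at index 5 → [14, -2, 6, -12, -6, 18]
  18 > parent 6 at index 2, swap → [14, -2, 18, -12, -6, 6]
  18 > parent 14 at index 0, swap → [18, -2, 14, -12, -6, 6]
Insert -4:
  append -4 at index 6 → [18, -2, 14, -12, -6, 6, -4] (no swap needed)

[18, -2, 14, -12, -6, 6, -4]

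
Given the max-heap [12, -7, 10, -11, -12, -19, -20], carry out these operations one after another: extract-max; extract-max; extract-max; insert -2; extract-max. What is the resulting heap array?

extract-max → returns 12:
  remove root 12; move last element -20 to root → [-20, -7, 10, -11, -12, -19]
  -20 vs larger child 10 at index 2, swap → [10, -7, -20, -11, -12, -19]
  -20 vs only child -19 at index 5, swap → [10, -7, -19, -11, -12, -20]
extract-max → returns 10:
  remove root 10; move last element -20 to root → [-20, -7, -19, -11, -12]
  -20 vs larger child -7 at index 1, swap → [-7, -20, -19, -11, -12]
  -20 vs larger child -11 at index 3, swap → [-7, -11, -19, -20, -12]
extract-max → returns -7:
  remove root -7; move last element -12 to root → [-12, -11, -19, -20]
  -12 vs larger child -11 at index 1, swap → [-11, -12, -19, -20]
insert -2:
  append -2 at index 4 → [-11, -12, -19, -20, -2]
  -2 > parent -12 at index 1, swap → [-11, -2, -19, -20, -12]
  -2 > parent -11 at index 0, swap → [-2, -11, -19, -20, -12]
extract-max → returns -2:
  remove root -2; move last element -12 to root → [-12, -11, -19, -20]
  -12 vs larger child -11 at index 1, swap → [-11, -12, -19, -20]

[-11, -12, -19, -20]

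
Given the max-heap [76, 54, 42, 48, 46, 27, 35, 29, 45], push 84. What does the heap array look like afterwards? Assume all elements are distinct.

[84, 76, 42, 48, 54, 27, 35, 29, 45, 46]

append 84 at index 9 → [76, 54, 42, 48, 46, 27, 35, 29, 45, 84]
84 > parent 46 at index 4, swap → [76, 54, 42, 48, 84, 27, 35, 29, 45, 46]
84 > parent 54 at index 1, swap → [76, 84, 42, 48, 54, 27, 35, 29, 45, 46]
84 > parent 76 at index 0, swap → [84, 76, 42, 48, 54, 27, 35, 29, 45, 46]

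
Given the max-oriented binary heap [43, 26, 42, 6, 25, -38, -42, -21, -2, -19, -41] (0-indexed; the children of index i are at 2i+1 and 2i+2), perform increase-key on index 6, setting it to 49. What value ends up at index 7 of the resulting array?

set index 6 from -42 to 49 → [43, 26, 42, 6, 25, -38, 49, -21, -2, -19, -41]
49 > parent 42 at index 2, swap → [43, 26, 49, 6, 25, -38, 42, -21, -2, -19, -41]
49 > parent 43 at index 0, swap → [49, 26, 43, 6, 25, -38, 42, -21, -2, -19, -41]
resulting array: [49, 26, 43, 6, 25, -38, 42, -21, -2, -19, -41]

-21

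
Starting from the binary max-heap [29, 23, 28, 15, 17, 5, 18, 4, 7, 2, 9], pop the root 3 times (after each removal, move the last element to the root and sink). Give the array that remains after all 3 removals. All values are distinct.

[18, 17, 9, 15, 2, 5, 7, 4]

extract-max #1 returns 29:
  remove root 29; move last element 9 to root → [9, 23, 28, 15, 17, 5, 18, 4, 7, 2]
  9 vs larger child 28 at index 2, swap → [28, 23, 9, 15, 17, 5, 18, 4, 7, 2]
  9 vs larger child 18 at index 6, swap → [28, 23, 18, 15, 17, 5, 9, 4, 7, 2]
extract-max #2 returns 28:
  remove root 28; move last element 2 to root → [2, 23, 18, 15, 17, 5, 9, 4, 7]
  2 vs larger child 23 at index 1, swap → [23, 2, 18, 15, 17, 5, 9, 4, 7]
  2 vs larger child 17 at index 4, swap → [23, 17, 18, 15, 2, 5, 9, 4, 7]
extract-max #3 returns 23:
  remove root 23; move last element 7 to root → [7, 17, 18, 15, 2, 5, 9, 4]
  7 vs larger child 18 at index 2, swap → [18, 17, 7, 15, 2, 5, 9, 4]
  7 vs larger child 9 at index 6, swap → [18, 17, 9, 15, 2, 5, 7, 4]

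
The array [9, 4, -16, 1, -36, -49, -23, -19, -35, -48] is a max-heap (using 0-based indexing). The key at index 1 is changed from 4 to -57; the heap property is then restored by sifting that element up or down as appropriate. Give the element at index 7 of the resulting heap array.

-57

set index 1 from 4 to -57 → [9, -57, -16, 1, -36, -49, -23, -19, -35, -48]
-57 vs larger child 1 at index 3, swap → [9, 1, -16, -57, -36, -49, -23, -19, -35, -48]
-57 vs larger child -19 at index 7, swap → [9, 1, -16, -19, -36, -49, -23, -57, -35, -48]
resulting array: [9, 1, -16, -19, -36, -49, -23, -57, -35, -48]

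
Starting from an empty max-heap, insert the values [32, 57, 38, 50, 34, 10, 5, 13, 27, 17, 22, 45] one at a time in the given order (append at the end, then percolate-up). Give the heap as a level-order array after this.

[57, 50, 45, 32, 34, 38, 5, 13, 27, 17, 22, 10]

Insert 32:
  append 32 at index 0 → [32] (no swap needed)
Insert 57:
  append 57 at index 1 → [32, 57]
  57 > parent 32 at index 0, swap → [57, 32]
Insert 38:
  append 38 at index 2 → [57, 32, 38] (no swap needed)
Insert 50:
  append 50 at index 3 → [57, 32, 38, 50]
  50 > parent 32 at index 1, swap → [57, 50, 38, 32]
Insert 34:
  append 34 at index 4 → [57, 50, 38, 32, 34] (no swap needed)
Insert 10:
  append 10 at index 5 → [57, 50, 38, 32, 34, 10] (no swap needed)
Insert 5:
  append 5 at index 6 → [57, 50, 38, 32, 34, 10, 5] (no swap needed)
Insert 13:
  append 13 at index 7 → [57, 50, 38, 32, 34, 10, 5, 13] (no swap needed)
Insert 27:
  append 27 at index 8 → [57, 50, 38, 32, 34, 10, 5, 13, 27] (no swap needed)
Insert 17:
  append 17 at index 9 → [57, 50, 38, 32, 34, 10, 5, 13, 27, 17] (no swap needed)
Insert 22:
  append 22 at index 10 → [57, 50, 38, 32, 34, 10, 5, 13, 27, 17, 22] (no swap needed)
Insert 45:
  append 45 at index 11 → [57, 50, 38, 32, 34, 10, 5, 13, 27, 17, 22, 45]
  45 > parent 10 at index 5, swap → [57, 50, 38, 32, 34, 45, 5, 13, 27, 17, 22, 10]
  45 > parent 38 at index 2, swap → [57, 50, 45, 32, 34, 38, 5, 13, 27, 17, 22, 10]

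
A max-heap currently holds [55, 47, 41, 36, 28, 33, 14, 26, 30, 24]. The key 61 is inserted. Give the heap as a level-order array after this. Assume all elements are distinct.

[61, 55, 41, 36, 47, 33, 14, 26, 30, 24, 28]

append 61 at index 10 → [55, 47, 41, 36, 28, 33, 14, 26, 30, 24, 61]
61 > parent 28 at index 4, swap → [55, 47, 41, 36, 61, 33, 14, 26, 30, 24, 28]
61 > parent 47 at index 1, swap → [55, 61, 41, 36, 47, 33, 14, 26, 30, 24, 28]
61 > parent 55 at index 0, swap → [61, 55, 41, 36, 47, 33, 14, 26, 30, 24, 28]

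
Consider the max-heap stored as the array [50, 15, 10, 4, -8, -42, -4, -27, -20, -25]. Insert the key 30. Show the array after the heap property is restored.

[50, 30, 10, 4, 15, -42, -4, -27, -20, -25, -8]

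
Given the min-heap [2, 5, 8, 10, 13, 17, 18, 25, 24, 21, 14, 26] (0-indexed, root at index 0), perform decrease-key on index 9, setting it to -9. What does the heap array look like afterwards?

[-9, 2, 8, 10, 5, 17, 18, 25, 24, 13, 14, 26]

set index 9 from 21 to -9 → [2, 5, 8, 10, 13, 17, 18, 25, 24, -9, 14, 26]
-9 < parent 13 at index 4, swap → [2, 5, 8, 10, -9, 17, 18, 25, 24, 13, 14, 26]
-9 < parent 5 at index 1, swap → [2, -9, 8, 10, 5, 17, 18, 25, 24, 13, 14, 26]
-9 < parent 2 at index 0, swap → [-9, 2, 8, 10, 5, 17, 18, 25, 24, 13, 14, 26]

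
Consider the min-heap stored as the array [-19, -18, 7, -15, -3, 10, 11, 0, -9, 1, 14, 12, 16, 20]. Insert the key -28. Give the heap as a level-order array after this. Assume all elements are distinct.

append -28 at index 14 → [-19, -18, 7, -15, -3, 10, 11, 0, -9, 1, 14, 12, 16, 20, -28]
-28 < parent 11 at index 6, swap → [-19, -18, 7, -15, -3, 10, -28, 0, -9, 1, 14, 12, 16, 20, 11]
-28 < parent 7 at index 2, swap → [-19, -18, -28, -15, -3, 10, 7, 0, -9, 1, 14, 12, 16, 20, 11]
-28 < parent -19 at index 0, swap → [-28, -18, -19, -15, -3, 10, 7, 0, -9, 1, 14, 12, 16, 20, 11]

[-28, -18, -19, -15, -3, 10, 7, 0, -9, 1, 14, 12, 16, 20, 11]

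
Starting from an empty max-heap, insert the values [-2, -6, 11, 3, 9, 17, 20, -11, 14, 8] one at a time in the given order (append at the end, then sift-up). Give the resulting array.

[20, 14, 17, 9, 8, -2, 11, -11, -6, 3]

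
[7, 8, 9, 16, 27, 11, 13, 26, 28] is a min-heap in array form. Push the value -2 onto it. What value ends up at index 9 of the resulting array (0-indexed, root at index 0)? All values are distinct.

append -2 at index 9 → [7, 8, 9, 16, 27, 11, 13, 26, 28, -2]
-2 < parent 27 at index 4, swap → [7, 8, 9, 16, -2, 11, 13, 26, 28, 27]
-2 < parent 8 at index 1, swap → [7, -2, 9, 16, 8, 11, 13, 26, 28, 27]
-2 < parent 7 at index 0, swap → [-2, 7, 9, 16, 8, 11, 13, 26, 28, 27]
resulting array: [-2, 7, 9, 16, 8, 11, 13, 26, 28, 27]

27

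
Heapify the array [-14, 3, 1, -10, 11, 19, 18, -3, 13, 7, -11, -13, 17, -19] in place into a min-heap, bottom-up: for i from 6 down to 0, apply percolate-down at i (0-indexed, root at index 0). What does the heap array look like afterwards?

sift down from index 6:
  18 vs only child -19 at index 13, swap → [-14, 3, 1, -10, 11, 19, -19, -3, 13, 7, -11, -13, 17, 18]
sift down from index 5:
  19 vs smaller child -13 at index 11, swap → [-14, 3, 1, -10, 11, -13, -19, -3, 13, 7, -11, 19, 17, 18]
sift down from index 4:
  11 vs smaller child -11 at index 10, swap → [-14, 3, 1, -10, -11, -13, -19, -3, 13, 7, 11, 19, 17, 18]
sift down from index 3: already satisfies heap property
sift down from index 2:
  1 vs smaller child -19 at index 6, swap → [-14, 3, -19, -10, -11, -13, 1, -3, 13, 7, 11, 19, 17, 18]
sift down from index 1:
  3 vs smaller child -11 at index 4, swap → [-14, -11, -19, -10, 3, -13, 1, -3, 13, 7, 11, 19, 17, 18]
sift down from index 0:
  -14 vs smaller child -19 at index 2, swap → [-19, -11, -14, -10, 3, -13, 1, -3, 13, 7, 11, 19, 17, 18]

[-19, -11, -14, -10, 3, -13, 1, -3, 13, 7, 11, 19, 17, 18]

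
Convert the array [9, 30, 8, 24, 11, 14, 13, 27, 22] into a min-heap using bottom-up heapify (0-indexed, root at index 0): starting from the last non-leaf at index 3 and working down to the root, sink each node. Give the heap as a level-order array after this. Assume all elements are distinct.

sift down from index 3:
  24 vs smaller child 22 at index 8, swap → [9, 30, 8, 22, 11, 14, 13, 27, 24]
sift down from index 2: already satisfies heap property
sift down from index 1:
  30 vs smaller child 11 at index 4, swap → [9, 11, 8, 22, 30, 14, 13, 27, 24]
sift down from index 0:
  9 vs smaller child 8 at index 2, swap → [8, 11, 9, 22, 30, 14, 13, 27, 24]

[8, 11, 9, 22, 30, 14, 13, 27, 24]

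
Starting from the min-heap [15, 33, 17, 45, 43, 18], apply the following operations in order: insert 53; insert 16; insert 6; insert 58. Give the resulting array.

[6, 15, 17, 16, 43, 18, 53, 45, 33, 58]

insert 53:
  append 53 at index 6 → [15, 33, 17, 45, 43, 18, 53] (no swap needed)
insert 16:
  append 16 at index 7 → [15, 33, 17, 45, 43, 18, 53, 16]
  16 < parent 45 at index 3, swap → [15, 33, 17, 16, 43, 18, 53, 45]
  16 < parent 33 at index 1, swap → [15, 16, 17, 33, 43, 18, 53, 45]
insert 6:
  append 6 at index 8 → [15, 16, 17, 33, 43, 18, 53, 45, 6]
  6 < parent 33 at index 3, swap → [15, 16, 17, 6, 43, 18, 53, 45, 33]
  6 < parent 16 at index 1, swap → [15, 6, 17, 16, 43, 18, 53, 45, 33]
  6 < parent 15 at index 0, swap → [6, 15, 17, 16, 43, 18, 53, 45, 33]
insert 58:
  append 58 at index 9 → [6, 15, 17, 16, 43, 18, 53, 45, 33, 58] (no swap needed)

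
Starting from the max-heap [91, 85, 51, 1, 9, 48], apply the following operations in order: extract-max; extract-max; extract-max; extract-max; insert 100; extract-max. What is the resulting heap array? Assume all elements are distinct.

[9, 1]

extract-max → returns 91:
  remove root 91; move last element 48 to root → [48, 85, 51, 1, 9]
  48 vs larger child 85 at index 1, swap → [85, 48, 51, 1, 9]
extract-max → returns 85:
  remove root 85; move last element 9 to root → [9, 48, 51, 1]
  9 vs larger child 51 at index 2, swap → [51, 48, 9, 1]
extract-max → returns 51:
  remove root 51; move last element 1 to root → [1, 48, 9]
  1 vs larger child 48 at index 1, swap → [48, 1, 9]
extract-max → returns 48:
  remove root 48; move last element 9 to root → [9, 1] (no swap needed)
insert 100:
  append 100 at index 2 → [9, 1, 100]
  100 > parent 9 at index 0, swap → [100, 1, 9]
extract-max → returns 100:
  remove root 100; move last element 9 to root → [9, 1] (no swap needed)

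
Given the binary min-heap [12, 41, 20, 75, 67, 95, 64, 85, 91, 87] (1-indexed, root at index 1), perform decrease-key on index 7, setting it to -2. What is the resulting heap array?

[-2, 41, 12, 75, 67, 95, 20, 85, 91, 87]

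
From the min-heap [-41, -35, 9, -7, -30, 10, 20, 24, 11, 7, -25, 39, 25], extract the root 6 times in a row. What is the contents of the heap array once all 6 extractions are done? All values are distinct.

extract-min #1 returns -41:
  remove root -41; move last element 25 to root → [25, -35, 9, -7, -30, 10, 20, 24, 11, 7, -25, 39]
  25 vs smaller child -35 at index 1, swap → [-35, 25, 9, -7, -30, 10, 20, 24, 11, 7, -25, 39]
  25 vs smaller child -30 at index 4, swap → [-35, -30, 9, -7, 25, 10, 20, 24, 11, 7, -25, 39]
  25 vs smaller child -25 at index 10, swap → [-35, -30, 9, -7, -25, 10, 20, 24, 11, 7, 25, 39]
extract-min #2 returns -35:
  remove root -35; move last element 39 to root → [39, -30, 9, -7, -25, 10, 20, 24, 11, 7, 25]
  39 vs smaller child -30 at index 1, swap → [-30, 39, 9, -7, -25, 10, 20, 24, 11, 7, 25]
  39 vs smaller child -25 at index 4, swap → [-30, -25, 9, -7, 39, 10, 20, 24, 11, 7, 25]
  39 vs smaller child 7 at index 9, swap → [-30, -25, 9, -7, 7, 10, 20, 24, 11, 39, 25]
extract-min #3 returns -30:
  remove root -30; move last element 25 to root → [25, -25, 9, -7, 7, 10, 20, 24, 11, 39]
  25 vs smaller child -25 at index 1, swap → [-25, 25, 9, -7, 7, 10, 20, 24, 11, 39]
  25 vs smaller child -7 at index 3, swap → [-25, -7, 9, 25, 7, 10, 20, 24, 11, 39]
  25 vs smaller child 11 at index 8, swap → [-25, -7, 9, 11, 7, 10, 20, 24, 25, 39]
extract-min #4 returns -25:
  remove root -25; move last element 39 to root → [39, -7, 9, 11, 7, 10, 20, 24, 25]
  39 vs smaller child -7 at index 1, swap → [-7, 39, 9, 11, 7, 10, 20, 24, 25]
  39 vs smaller child 7 at index 4, swap → [-7, 7, 9, 11, 39, 10, 20, 24, 25]
extract-min #5 returns -7:
  remove root -7; move last element 25 to root → [25, 7, 9, 11, 39, 10, 20, 24]
  25 vs smaller child 7 at index 1, swap → [7, 25, 9, 11, 39, 10, 20, 24]
  25 vs smaller child 11 at index 3, swap → [7, 11, 9, 25, 39, 10, 20, 24]
  25 vs only child 24 at index 7, swap → [7, 11, 9, 24, 39, 10, 20, 25]
extract-min #6 returns 7:
  remove root 7; move last element 25 to root → [25, 11, 9, 24, 39, 10, 20]
  25 vs smaller child 9 at index 2, swap → [9, 11, 25, 24, 39, 10, 20]
  25 vs smaller child 10 at index 5, swap → [9, 11, 10, 24, 39, 25, 20]

[9, 11, 10, 24, 39, 25, 20]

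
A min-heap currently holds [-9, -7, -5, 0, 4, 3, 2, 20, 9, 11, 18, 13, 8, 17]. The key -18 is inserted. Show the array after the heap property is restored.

append -18 at index 14 → [-9, -7, -5, 0, 4, 3, 2, 20, 9, 11, 18, 13, 8, 17, -18]
-18 < parent 2 at index 6, swap → [-9, -7, -5, 0, 4, 3, -18, 20, 9, 11, 18, 13, 8, 17, 2]
-18 < parent -5 at index 2, swap → [-9, -7, -18, 0, 4, 3, -5, 20, 9, 11, 18, 13, 8, 17, 2]
-18 < parent -9 at index 0, swap → [-18, -7, -9, 0, 4, 3, -5, 20, 9, 11, 18, 13, 8, 17, 2]

[-18, -7, -9, 0, 4, 3, -5, 20, 9, 11, 18, 13, 8, 17, 2]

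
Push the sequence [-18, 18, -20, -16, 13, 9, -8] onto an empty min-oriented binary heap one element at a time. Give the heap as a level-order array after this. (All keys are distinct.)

Insert -18:
  append -18 at index 0 → [-18] (no swap needed)
Insert 18:
  append 18 at index 1 → [-18, 18] (no swap needed)
Insert -20:
  append -20 at index 2 → [-18, 18, -20]
  -20 < parent -18 at index 0, swap → [-20, 18, -18]
Insert -16:
  append -16 at index 3 → [-20, 18, -18, -16]
  -16 < parent 18 at index 1, swap → [-20, -16, -18, 18]
Insert 13:
  append 13 at index 4 → [-20, -16, -18, 18, 13] (no swap needed)
Insert 9:
  append 9 at index 5 → [-20, -16, -18, 18, 13, 9] (no swap needed)
Insert -8:
  append -8 at index 6 → [-20, -16, -18, 18, 13, 9, -8] (no swap needed)

[-20, -16, -18, 18, 13, 9, -8]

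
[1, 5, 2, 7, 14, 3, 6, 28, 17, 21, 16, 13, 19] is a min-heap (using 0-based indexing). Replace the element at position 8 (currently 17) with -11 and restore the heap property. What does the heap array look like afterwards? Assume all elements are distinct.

[-11, 1, 2, 5, 14, 3, 6, 28, 7, 21, 16, 13, 19]

set index 8 from 17 to -11 → [1, 5, 2, 7, 14, 3, 6, 28, -11, 21, 16, 13, 19]
-11 < parent 7 at index 3, swap → [1, 5, 2, -11, 14, 3, 6, 28, 7, 21, 16, 13, 19]
-11 < parent 5 at index 1, swap → [1, -11, 2, 5, 14, 3, 6, 28, 7, 21, 16, 13, 19]
-11 < parent 1 at index 0, swap → [-11, 1, 2, 5, 14, 3, 6, 28, 7, 21, 16, 13, 19]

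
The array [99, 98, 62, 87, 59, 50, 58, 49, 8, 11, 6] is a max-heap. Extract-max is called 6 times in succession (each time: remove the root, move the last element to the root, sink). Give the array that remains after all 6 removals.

[50, 49, 8, 6, 11]

extract-max #1 returns 99:
  remove root 99; move last element 6 to root → [6, 98, 62, 87, 59, 50, 58, 49, 8, 11]
  6 vs larger child 98 at index 1, swap → [98, 6, 62, 87, 59, 50, 58, 49, 8, 11]
  6 vs larger child 87 at index 3, swap → [98, 87, 62, 6, 59, 50, 58, 49, 8, 11]
  6 vs larger child 49 at index 7, swap → [98, 87, 62, 49, 59, 50, 58, 6, 8, 11]
extract-max #2 returns 98:
  remove root 98; move last element 11 to root → [11, 87, 62, 49, 59, 50, 58, 6, 8]
  11 vs larger child 87 at index 1, swap → [87, 11, 62, 49, 59, 50, 58, 6, 8]
  11 vs larger child 59 at index 4, swap → [87, 59, 62, 49, 11, 50, 58, 6, 8]
extract-max #3 returns 87:
  remove root 87; move last element 8 to root → [8, 59, 62, 49, 11, 50, 58, 6]
  8 vs larger child 62 at index 2, swap → [62, 59, 8, 49, 11, 50, 58, 6]
  8 vs larger child 58 at index 6, swap → [62, 59, 58, 49, 11, 50, 8, 6]
extract-max #4 returns 62:
  remove root 62; move last element 6 to root → [6, 59, 58, 49, 11, 50, 8]
  6 vs larger child 59 at index 1, swap → [59, 6, 58, 49, 11, 50, 8]
  6 vs larger child 49 at index 3, swap → [59, 49, 58, 6, 11, 50, 8]
extract-max #5 returns 59:
  remove root 59; move last element 8 to root → [8, 49, 58, 6, 11, 50]
  8 vs larger child 58 at index 2, swap → [58, 49, 8, 6, 11, 50]
  8 vs only child 50 at index 5, swap → [58, 49, 50, 6, 11, 8]
extract-max #6 returns 58:
  remove root 58; move last element 8 to root → [8, 49, 50, 6, 11]
  8 vs larger child 50 at index 2, swap → [50, 49, 8, 6, 11]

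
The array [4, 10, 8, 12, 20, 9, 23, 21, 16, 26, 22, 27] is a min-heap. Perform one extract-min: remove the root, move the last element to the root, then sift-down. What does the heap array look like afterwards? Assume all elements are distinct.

remove root 4; move last element 27 to root → [27, 10, 8, 12, 20, 9, 23, 21, 16, 26, 22]
27 vs smaller child 8 at index 2, swap → [8, 10, 27, 12, 20, 9, 23, 21, 16, 26, 22]
27 vs smaller child 9 at index 5, swap → [8, 10, 9, 12, 20, 27, 23, 21, 16, 26, 22]

[8, 10, 9, 12, 20, 27, 23, 21, 16, 26, 22]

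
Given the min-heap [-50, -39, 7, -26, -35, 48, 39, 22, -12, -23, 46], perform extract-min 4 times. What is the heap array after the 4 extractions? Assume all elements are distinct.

[-23, -12, 7, 22, 46, 48, 39]

extract-min #1 returns -50:
  remove root -50; move last element 46 to root → [46, -39, 7, -26, -35, 48, 39, 22, -12, -23]
  46 vs smaller child -39 at index 1, swap → [-39, 46, 7, -26, -35, 48, 39, 22, -12, -23]
  46 vs smaller child -35 at index 4, swap → [-39, -35, 7, -26, 46, 48, 39, 22, -12, -23]
  46 vs only child -23 at index 9, swap → [-39, -35, 7, -26, -23, 48, 39, 22, -12, 46]
extract-min #2 returns -39:
  remove root -39; move last element 46 to root → [46, -35, 7, -26, -23, 48, 39, 22, -12]
  46 vs smaller child -35 at index 1, swap → [-35, 46, 7, -26, -23, 48, 39, 22, -12]
  46 vs smaller child -26 at index 3, swap → [-35, -26, 7, 46, -23, 48, 39, 22, -12]
  46 vs smaller child -12 at index 8, swap → [-35, -26, 7, -12, -23, 48, 39, 22, 46]
extract-min #3 returns -35:
  remove root -35; move last element 46 to root → [46, -26, 7, -12, -23, 48, 39, 22]
  46 vs smaller child -26 at index 1, swap → [-26, 46, 7, -12, -23, 48, 39, 22]
  46 vs smaller child -23 at index 4, swap → [-26, -23, 7, -12, 46, 48, 39, 22]
extract-min #4 returns -26:
  remove root -26; move last element 22 to root → [22, -23, 7, -12, 46, 48, 39]
  22 vs smaller child -23 at index 1, swap → [-23, 22, 7, -12, 46, 48, 39]
  22 vs smaller child -12 at index 3, swap → [-23, -12, 7, 22, 46, 48, 39]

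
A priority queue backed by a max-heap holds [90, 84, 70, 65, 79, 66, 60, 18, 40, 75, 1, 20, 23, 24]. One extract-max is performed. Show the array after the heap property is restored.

[84, 79, 70, 65, 75, 66, 60, 18, 40, 24, 1, 20, 23]

remove root 90; move last element 24 to root → [24, 84, 70, 65, 79, 66, 60, 18, 40, 75, 1, 20, 23]
24 vs larger child 84 at index 1, swap → [84, 24, 70, 65, 79, 66, 60, 18, 40, 75, 1, 20, 23]
24 vs larger child 79 at index 4, swap → [84, 79, 70, 65, 24, 66, 60, 18, 40, 75, 1, 20, 23]
24 vs larger child 75 at index 9, swap → [84, 79, 70, 65, 75, 66, 60, 18, 40, 24, 1, 20, 23]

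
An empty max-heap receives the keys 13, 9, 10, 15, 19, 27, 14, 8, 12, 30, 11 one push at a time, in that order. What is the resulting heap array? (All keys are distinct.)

Insert 13:
  append 13 at index 0 → [13] (no swap needed)
Insert 9:
  append 9 at index 1 → [13, 9] (no swap needed)
Insert 10:
  append 10 at index 2 → [13, 9, 10] (no swap needed)
Insert 15:
  append 15 at index 3 → [13, 9, 10, 15]
  15 > parent 9 at index 1, swap → [13, 15, 10, 9]
  15 > parent 13 at index 0, swap → [15, 13, 10, 9]
Insert 19:
  append 19 at index 4 → [15, 13, 10, 9, 19]
  19 > parent 13 at index 1, swap → [15, 19, 10, 9, 13]
  19 > parent 15 at index 0, swap → [19, 15, 10, 9, 13]
Insert 27:
  append 27 at index 5 → [19, 15, 10, 9, 13, 27]
  27 > parent 10 at index 2, swap → [19, 15, 27, 9, 13, 10]
  27 > parent 19 at index 0, swap → [27, 15, 19, 9, 13, 10]
Insert 14:
  append 14 at index 6 → [27, 15, 19, 9, 13, 10, 14] (no swap needed)
Insert 8:
  append 8 at index 7 → [27, 15, 19, 9, 13, 10, 14, 8] (no swap needed)
Insert 12:
  append 12 at index 8 → [27, 15, 19, 9, 13, 10, 14, 8, 12]
  12 > parent 9 at index 3, swap → [27, 15, 19, 12, 13, 10, 14, 8, 9]
Insert 30:
  append 30 at index 9 → [27, 15, 19, 12, 13, 10, 14, 8, 9, 30]
  30 > parent 13 at index 4, swap → [27, 15, 19, 12, 30, 10, 14, 8, 9, 13]
  30 > parent 15 at index 1, swap → [27, 30, 19, 12, 15, 10, 14, 8, 9, 13]
  30 > parent 27 at index 0, swap → [30, 27, 19, 12, 15, 10, 14, 8, 9, 13]
Insert 11:
  append 11 at index 10 → [30, 27, 19, 12, 15, 10, 14, 8, 9, 13, 11] (no swap needed)

[30, 27, 19, 12, 15, 10, 14, 8, 9, 13, 11]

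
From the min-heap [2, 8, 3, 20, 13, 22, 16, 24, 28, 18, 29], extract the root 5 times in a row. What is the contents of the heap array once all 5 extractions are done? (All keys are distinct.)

extract-min #1 returns 2:
  remove root 2; move last element 29 to root → [29, 8, 3, 20, 13, 22, 16, 24, 28, 18]
  29 vs smaller child 3 at index 2, swap → [3, 8, 29, 20, 13, 22, 16, 24, 28, 18]
  29 vs smaller child 16 at index 6, swap → [3, 8, 16, 20, 13, 22, 29, 24, 28, 18]
extract-min #2 returns 3:
  remove root 3; move last element 18 to root → [18, 8, 16, 20, 13, 22, 29, 24, 28]
  18 vs smaller child 8 at index 1, swap → [8, 18, 16, 20, 13, 22, 29, 24, 28]
  18 vs smaller child 13 at index 4, swap → [8, 13, 16, 20, 18, 22, 29, 24, 28]
extract-min #3 returns 8:
  remove root 8; move last element 28 to root → [28, 13, 16, 20, 18, 22, 29, 24]
  28 vs smaller child 13 at index 1, swap → [13, 28, 16, 20, 18, 22, 29, 24]
  28 vs smaller child 18 at index 4, swap → [13, 18, 16, 20, 28, 22, 29, 24]
extract-min #4 returns 13:
  remove root 13; move last element 24 to root → [24, 18, 16, 20, 28, 22, 29]
  24 vs smaller child 16 at index 2, swap → [16, 18, 24, 20, 28, 22, 29]
  24 vs smaller child 22 at index 5, swap → [16, 18, 22, 20, 28, 24, 29]
extract-min #5 returns 16:
  remove root 16; move last element 29 to root → [29, 18, 22, 20, 28, 24]
  29 vs smaller child 18 at index 1, swap → [18, 29, 22, 20, 28, 24]
  29 vs smaller child 20 at index 3, swap → [18, 20, 22, 29, 28, 24]

[18, 20, 22, 29, 28, 24]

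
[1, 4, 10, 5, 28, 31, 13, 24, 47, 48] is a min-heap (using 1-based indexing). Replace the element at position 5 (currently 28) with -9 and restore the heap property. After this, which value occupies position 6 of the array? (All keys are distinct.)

31

set index 5 from 28 to -9 → [1, 4, 10, 5, -9, 31, 13, 24, 47, 48]
-9 < parent 4 at index 2, swap → [1, -9, 10, 5, 4, 31, 13, 24, 47, 48]
-9 < parent 1 at index 1, swap → [-9, 1, 10, 5, 4, 31, 13, 24, 47, 48]
resulting array: [-9, 1, 10, 5, 4, 31, 13, 24, 47, 48]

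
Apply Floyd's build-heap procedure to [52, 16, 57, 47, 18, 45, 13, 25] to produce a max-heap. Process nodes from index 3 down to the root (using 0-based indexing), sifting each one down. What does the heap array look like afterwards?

sift down from index 3: already satisfies heap property
sift down from index 2: already satisfies heap property
sift down from index 1:
  16 vs larger child 47 at index 3, swap → [52, 47, 57, 16, 18, 45, 13, 25]
  16 vs only child 25 at index 7, swap → [52, 47, 57, 25, 18, 45, 13, 16]
sift down from index 0:
  52 vs larger child 57 at index 2, swap → [57, 47, 52, 25, 18, 45, 13, 16]

[57, 47, 52, 25, 18, 45, 13, 16]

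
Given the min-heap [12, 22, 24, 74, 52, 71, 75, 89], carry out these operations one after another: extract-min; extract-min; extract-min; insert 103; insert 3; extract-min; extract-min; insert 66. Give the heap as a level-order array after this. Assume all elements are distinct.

[66, 74, 71, 75, 89, 103]

extract-min → returns 12:
  remove root 12; move last element 89 to root → [89, 22, 24, 74, 52, 71, 75]
  89 vs smaller child 22 at index 1, swap → [22, 89, 24, 74, 52, 71, 75]
  89 vs smaller child 52 at index 4, swap → [22, 52, 24, 74, 89, 71, 75]
extract-min → returns 22:
  remove root 22; move last element 75 to root → [75, 52, 24, 74, 89, 71]
  75 vs smaller child 24 at index 2, swap → [24, 52, 75, 74, 89, 71]
  75 vs only child 71 at index 5, swap → [24, 52, 71, 74, 89, 75]
extract-min → returns 24:
  remove root 24; move last element 75 to root → [75, 52, 71, 74, 89]
  75 vs smaller child 52 at index 1, swap → [52, 75, 71, 74, 89]
  75 vs smaller child 74 at index 3, swap → [52, 74, 71, 75, 89]
insert 103:
  append 103 at index 5 → [52, 74, 71, 75, 89, 103] (no swap needed)
insert 3:
  append 3 at index 6 → [52, 74, 71, 75, 89, 103, 3]
  3 < parent 71 at index 2, swap → [52, 74, 3, 75, 89, 103, 71]
  3 < parent 52 at index 0, swap → [3, 74, 52, 75, 89, 103, 71]
extract-min → returns 3:
  remove root 3; move last element 71 to root → [71, 74, 52, 75, 89, 103]
  71 vs smaller child 52 at index 2, swap → [52, 74, 71, 75, 89, 103]
extract-min → returns 52:
  remove root 52; move last element 103 to root → [103, 74, 71, 75, 89]
  103 vs smaller child 71 at index 2, swap → [71, 74, 103, 75, 89]
insert 66:
  append 66 at index 5 → [71, 74, 103, 75, 89, 66]
  66 < parent 103 at index 2, swap → [71, 74, 66, 75, 89, 103]
  66 < parent 71 at index 0, swap → [66, 74, 71, 75, 89, 103]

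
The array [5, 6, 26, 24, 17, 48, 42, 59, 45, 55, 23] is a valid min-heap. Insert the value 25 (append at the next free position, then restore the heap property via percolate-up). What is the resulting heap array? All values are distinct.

[5, 6, 25, 24, 17, 26, 42, 59, 45, 55, 23, 48]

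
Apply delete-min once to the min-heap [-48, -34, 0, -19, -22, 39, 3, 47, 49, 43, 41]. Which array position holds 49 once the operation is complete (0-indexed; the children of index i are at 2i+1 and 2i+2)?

remove root -48; move last element 41 to root → [41, -34, 0, -19, -22, 39, 3, 47, 49, 43]
41 vs smaller child -34 at index 1, swap → [-34, 41, 0, -19, -22, 39, 3, 47, 49, 43]
41 vs smaller child -22 at index 4, swap → [-34, -22, 0, -19, 41, 39, 3, 47, 49, 43]
resulting array: [-34, -22, 0, -19, 41, 39, 3, 47, 49, 43]

8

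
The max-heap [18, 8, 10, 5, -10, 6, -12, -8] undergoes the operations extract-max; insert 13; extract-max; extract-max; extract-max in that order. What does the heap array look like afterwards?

[6, 5, -8, -12, -10]

extract-max → returns 18:
  remove root 18; move last element -8 to root → [-8, 8, 10, 5, -10, 6, -12]
  -8 vs larger child 10 at index 2, swap → [10, 8, -8, 5, -10, 6, -12]
  -8 vs larger child 6 at index 5, swap → [10, 8, 6, 5, -10, -8, -12]
insert 13:
  append 13 at index 7 → [10, 8, 6, 5, -10, -8, -12, 13]
  13 > parent 5 at index 3, swap → [10, 8, 6, 13, -10, -8, -12, 5]
  13 > parent 8 at index 1, swap → [10, 13, 6, 8, -10, -8, -12, 5]
  13 > parent 10 at index 0, swap → [13, 10, 6, 8, -10, -8, -12, 5]
extract-max → returns 13:
  remove root 13; move last element 5 to root → [5, 10, 6, 8, -10, -8, -12]
  5 vs larger child 10 at index 1, swap → [10, 5, 6, 8, -10, -8, -12]
  5 vs larger child 8 at index 3, swap → [10, 8, 6, 5, -10, -8, -12]
extract-max → returns 10:
  remove root 10; move last element -12 to root → [-12, 8, 6, 5, -10, -8]
  -12 vs larger child 8 at index 1, swap → [8, -12, 6, 5, -10, -8]
  -12 vs larger child 5 at index 3, swap → [8, 5, 6, -12, -10, -8]
extract-max → returns 8:
  remove root 8; move last element -8 to root → [-8, 5, 6, -12, -10]
  -8 vs larger child 6 at index 2, swap → [6, 5, -8, -12, -10]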